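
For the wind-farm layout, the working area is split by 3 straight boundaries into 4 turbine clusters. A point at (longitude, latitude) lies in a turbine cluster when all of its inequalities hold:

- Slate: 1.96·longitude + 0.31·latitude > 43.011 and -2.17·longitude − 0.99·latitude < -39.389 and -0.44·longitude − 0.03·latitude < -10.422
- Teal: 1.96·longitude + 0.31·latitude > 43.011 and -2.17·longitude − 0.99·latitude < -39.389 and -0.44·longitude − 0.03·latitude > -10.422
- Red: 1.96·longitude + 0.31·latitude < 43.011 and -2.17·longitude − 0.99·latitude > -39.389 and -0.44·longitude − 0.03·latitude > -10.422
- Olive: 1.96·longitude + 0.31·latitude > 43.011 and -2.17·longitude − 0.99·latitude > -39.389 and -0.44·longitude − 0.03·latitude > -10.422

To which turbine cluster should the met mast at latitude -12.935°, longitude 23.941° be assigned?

1.96·23.941 + 0.31·-12.935 = 42.915, which is < 43.011
-2.17·23.941 − 0.99·-12.935 = -39.146, which is > -39.389
-0.44·23.941 − 0.03·-12.935 = -10.146, which is > -10.422
This sign pattern matches Red.

Red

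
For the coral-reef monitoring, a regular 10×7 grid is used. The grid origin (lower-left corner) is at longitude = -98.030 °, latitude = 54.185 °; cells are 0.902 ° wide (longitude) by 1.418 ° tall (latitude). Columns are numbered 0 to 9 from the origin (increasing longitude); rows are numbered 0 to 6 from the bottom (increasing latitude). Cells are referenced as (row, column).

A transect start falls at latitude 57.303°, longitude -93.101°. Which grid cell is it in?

Column index: ⌊(-93.101 − -98.030) / 0.902⌋ = ⌊5.465⌋ = 5
Row offset from origin: ⌊(57.303 − 54.185) / 1.418⌋ = ⌊2.199⌋ = 2 → row 2

(2, 5)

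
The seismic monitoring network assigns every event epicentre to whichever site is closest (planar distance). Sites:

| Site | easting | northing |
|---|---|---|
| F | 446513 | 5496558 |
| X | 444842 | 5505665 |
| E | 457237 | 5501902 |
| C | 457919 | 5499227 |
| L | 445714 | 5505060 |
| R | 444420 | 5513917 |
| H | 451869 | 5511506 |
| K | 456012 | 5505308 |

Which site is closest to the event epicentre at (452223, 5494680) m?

F

Squared distances to each site:
F: 36130984.000; X: 175149386.000; E: 77297480.000; C: 53119625.000; L: 150111481.000; R: 430948978.000; H: 283239592.000; K: 127310905.000.
Minimum at F.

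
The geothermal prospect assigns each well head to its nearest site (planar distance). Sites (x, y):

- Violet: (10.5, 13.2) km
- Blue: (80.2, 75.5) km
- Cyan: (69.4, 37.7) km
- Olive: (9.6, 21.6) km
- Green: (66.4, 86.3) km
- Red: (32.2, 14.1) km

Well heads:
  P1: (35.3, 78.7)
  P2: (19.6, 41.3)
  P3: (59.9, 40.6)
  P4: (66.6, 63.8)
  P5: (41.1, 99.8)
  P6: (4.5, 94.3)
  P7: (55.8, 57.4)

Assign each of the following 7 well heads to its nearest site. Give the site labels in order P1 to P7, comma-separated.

Green, Olive, Cyan, Blue, Green, Green, Cyan

P1 → Green (d²=1024.97)
P2 → Olive (d²=488.09)
P3 → Cyan (d²=98.66)
P4 → Blue (d²=321.85)
P5 → Green (d²=822.34)
P6 → Green (d²=3895.61)
P7 → Cyan (d²=573.05)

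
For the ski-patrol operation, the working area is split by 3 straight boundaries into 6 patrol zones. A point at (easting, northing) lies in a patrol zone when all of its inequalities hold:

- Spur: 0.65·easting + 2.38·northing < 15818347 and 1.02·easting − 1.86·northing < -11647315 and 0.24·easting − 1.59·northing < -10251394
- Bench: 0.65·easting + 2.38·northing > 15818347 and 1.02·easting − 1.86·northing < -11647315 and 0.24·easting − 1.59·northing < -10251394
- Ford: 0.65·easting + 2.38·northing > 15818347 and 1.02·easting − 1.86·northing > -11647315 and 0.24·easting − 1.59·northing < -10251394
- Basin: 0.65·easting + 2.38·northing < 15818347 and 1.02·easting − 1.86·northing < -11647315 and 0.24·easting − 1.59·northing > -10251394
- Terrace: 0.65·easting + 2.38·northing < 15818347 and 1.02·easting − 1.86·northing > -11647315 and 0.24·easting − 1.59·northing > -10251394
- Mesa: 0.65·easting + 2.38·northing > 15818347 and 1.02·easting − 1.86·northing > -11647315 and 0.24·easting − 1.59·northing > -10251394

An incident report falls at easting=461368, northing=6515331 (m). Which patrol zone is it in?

0.65·461368 + 2.38·6515331 = 15806376.980, which is < 15818347
1.02·461368 − 1.86·6515331 = -11647920.300, which is < -11647315
0.24·461368 − 1.59·6515331 = -10248647.970, which is > -10251394
This sign pattern matches Basin.

Basin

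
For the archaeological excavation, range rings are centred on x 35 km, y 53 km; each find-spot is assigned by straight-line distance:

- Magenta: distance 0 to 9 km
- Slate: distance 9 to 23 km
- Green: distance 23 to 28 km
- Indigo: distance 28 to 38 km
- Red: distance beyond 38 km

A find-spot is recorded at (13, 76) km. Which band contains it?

Distance = √((13−35)² + (76−53)²) = √(484.000 + 529.000) = 31.828 km.
28 ≤ 31.828 < 38 → Indigo.

Indigo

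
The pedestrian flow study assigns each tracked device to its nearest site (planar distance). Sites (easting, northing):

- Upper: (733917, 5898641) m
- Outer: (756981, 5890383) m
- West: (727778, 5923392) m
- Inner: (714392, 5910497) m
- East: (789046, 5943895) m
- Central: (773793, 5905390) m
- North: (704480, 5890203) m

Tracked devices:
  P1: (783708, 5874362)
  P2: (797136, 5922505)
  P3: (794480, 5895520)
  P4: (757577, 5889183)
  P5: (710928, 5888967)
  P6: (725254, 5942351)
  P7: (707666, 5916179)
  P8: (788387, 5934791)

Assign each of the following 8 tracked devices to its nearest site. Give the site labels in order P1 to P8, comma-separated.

P1 → Outer (d²=971004970.00)
P2 → East (d²=522980200.00)
P3 → Central (d²=525368869.00)
P4 → Outer (d²=1795216.00)
P5 → North (d²=43104400.00)
P6 → West (d²=365814257.00)
P7 → Inner (d²=77524200.00)
P8 → East (d²=83317097.00)

Outer, East, Central, Outer, North, West, Inner, East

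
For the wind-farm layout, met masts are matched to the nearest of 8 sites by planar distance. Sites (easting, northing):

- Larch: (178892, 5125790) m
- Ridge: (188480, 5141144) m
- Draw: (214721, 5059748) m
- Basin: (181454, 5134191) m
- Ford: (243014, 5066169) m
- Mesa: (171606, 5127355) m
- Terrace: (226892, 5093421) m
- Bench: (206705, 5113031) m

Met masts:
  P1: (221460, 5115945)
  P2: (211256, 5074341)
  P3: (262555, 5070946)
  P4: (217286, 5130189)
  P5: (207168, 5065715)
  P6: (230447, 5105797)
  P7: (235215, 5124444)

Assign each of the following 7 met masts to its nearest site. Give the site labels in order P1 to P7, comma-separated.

P1 → Bench (d²=226201421.00)
P2 → Draw (d²=224961874.00)
P3 → Ford (d²=404670410.00)
P4 → Bench (d²=406354525.00)
P5 → Draw (d²=92652898.00)
P6 → Terrace (d²=165803401.00)
P7 → Bench (d²=943076669.00)

Bench, Draw, Ford, Bench, Draw, Terrace, Bench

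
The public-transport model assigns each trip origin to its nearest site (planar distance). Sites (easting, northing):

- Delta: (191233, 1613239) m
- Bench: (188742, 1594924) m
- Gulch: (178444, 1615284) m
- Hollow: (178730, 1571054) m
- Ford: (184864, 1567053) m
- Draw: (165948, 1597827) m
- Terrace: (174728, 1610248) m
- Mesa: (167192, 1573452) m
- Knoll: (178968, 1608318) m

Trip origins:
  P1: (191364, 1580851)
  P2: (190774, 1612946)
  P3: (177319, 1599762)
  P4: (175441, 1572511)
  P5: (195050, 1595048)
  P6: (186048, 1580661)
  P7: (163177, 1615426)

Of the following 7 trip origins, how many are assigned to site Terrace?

P1 → Bench
P2 → Delta
P3 → Knoll
P4 → Hollow
P5 → Bench
P6 → Hollow
P7 → Terrace
1 of the 7 goes to Terrace.

1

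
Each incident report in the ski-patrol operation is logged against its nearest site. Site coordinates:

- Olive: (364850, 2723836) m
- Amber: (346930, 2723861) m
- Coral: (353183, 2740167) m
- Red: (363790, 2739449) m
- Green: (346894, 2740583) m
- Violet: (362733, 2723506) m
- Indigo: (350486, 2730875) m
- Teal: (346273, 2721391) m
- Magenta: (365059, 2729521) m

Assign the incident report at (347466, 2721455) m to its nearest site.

Squared distances to each site:
Olive: 307872617.000; Amber: 6076132.000; Coral: 382823033.000; Red: 590257012.000; Green: 366207568.000; Violet: 237287890.000; Indigo: 97856800.000; Teal: 1427345.000; Magenta: 374574005.000.
Minimum at Teal.

Teal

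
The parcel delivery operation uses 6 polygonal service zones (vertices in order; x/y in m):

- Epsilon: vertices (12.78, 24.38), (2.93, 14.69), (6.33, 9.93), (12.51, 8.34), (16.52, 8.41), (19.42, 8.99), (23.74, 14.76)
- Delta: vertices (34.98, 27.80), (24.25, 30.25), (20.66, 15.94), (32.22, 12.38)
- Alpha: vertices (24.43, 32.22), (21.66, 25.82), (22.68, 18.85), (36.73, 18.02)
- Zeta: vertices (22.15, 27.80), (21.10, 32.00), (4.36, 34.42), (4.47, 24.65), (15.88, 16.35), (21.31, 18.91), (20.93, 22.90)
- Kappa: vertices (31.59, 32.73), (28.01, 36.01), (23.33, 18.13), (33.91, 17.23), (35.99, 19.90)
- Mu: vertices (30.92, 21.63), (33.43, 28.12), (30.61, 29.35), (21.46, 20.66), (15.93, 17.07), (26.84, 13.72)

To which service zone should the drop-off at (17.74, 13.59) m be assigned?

Cast a ray rightward from (17.74, 13.59). For each polygon, the edges (by vertex number in listed order) whose endpoints lie on opposite sides of y = 13.59, where each meets that height, and whether that is right or left of the point:
Epsilon: 2–3 at x≈3.716 (left), 6–7 at x≈22.864 (right) → 1 crossing.
Delta: 3–4 at x≈28.291 (right), 4–1 at x≈32.437 (right) → 2 crossings.
Alpha: no edge straddles that height → 0 crossings.
Zeta: no edge straddles that height → 0 crossings.
Kappa: no edge straddles that height → 0 crossings.
Mu: no edge straddles that height → 0 crossings.
Only Epsilon has an odd count, so the point is inside Epsilon.

Epsilon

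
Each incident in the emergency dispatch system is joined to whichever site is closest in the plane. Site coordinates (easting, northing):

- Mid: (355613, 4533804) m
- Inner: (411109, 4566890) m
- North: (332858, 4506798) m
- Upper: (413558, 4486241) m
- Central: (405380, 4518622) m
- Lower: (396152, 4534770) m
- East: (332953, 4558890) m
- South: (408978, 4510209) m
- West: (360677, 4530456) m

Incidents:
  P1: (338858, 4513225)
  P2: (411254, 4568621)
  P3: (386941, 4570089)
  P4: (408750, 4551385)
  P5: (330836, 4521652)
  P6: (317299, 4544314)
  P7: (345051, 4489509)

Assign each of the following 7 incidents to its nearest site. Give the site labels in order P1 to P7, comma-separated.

P1 → North (d²=77306329.00)
P2 → Inner (d²=3017386.00)
P3 → Inner (d²=594325825.00)
P4 → Inner (d²=245969906.00)
P5 → North (d²=224729800.00)
P6 → East (d²=457507492.00)
P7 → North (d²=447578770.00)

North, Inner, Inner, Inner, North, East, North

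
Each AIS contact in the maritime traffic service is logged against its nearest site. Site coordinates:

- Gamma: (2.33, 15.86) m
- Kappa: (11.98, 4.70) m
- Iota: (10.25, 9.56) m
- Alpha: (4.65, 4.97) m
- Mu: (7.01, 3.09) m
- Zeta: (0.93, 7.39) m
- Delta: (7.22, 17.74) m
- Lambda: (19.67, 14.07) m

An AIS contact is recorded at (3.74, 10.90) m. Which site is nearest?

Squared distances to each site:
Gamma: 26.590; Kappa: 106.338; Iota: 44.176; Alpha: 35.993; Mu: 71.689; Zeta: 20.216; Delta: 58.896; Lambda: 263.814.
Minimum at Zeta.

Zeta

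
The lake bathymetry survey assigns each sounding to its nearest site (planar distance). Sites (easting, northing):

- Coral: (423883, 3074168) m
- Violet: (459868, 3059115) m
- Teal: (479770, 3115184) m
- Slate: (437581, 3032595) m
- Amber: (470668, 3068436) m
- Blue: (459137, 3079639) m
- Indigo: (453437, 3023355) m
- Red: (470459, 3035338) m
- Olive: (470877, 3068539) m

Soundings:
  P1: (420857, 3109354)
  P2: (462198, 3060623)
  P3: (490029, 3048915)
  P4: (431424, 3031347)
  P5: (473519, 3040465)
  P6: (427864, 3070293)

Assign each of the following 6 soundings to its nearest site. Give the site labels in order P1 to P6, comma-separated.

P1 → Coral (d²=1247211272.00)
P2 → Violet (d²=7702964.00)
P3 → Red (d²=567319829.00)
P4 → Slate (d²=39466153.00)
P5 → Red (d²=35649729.00)
P6 → Coral (d²=30863986.00)

Coral, Violet, Red, Slate, Red, Coral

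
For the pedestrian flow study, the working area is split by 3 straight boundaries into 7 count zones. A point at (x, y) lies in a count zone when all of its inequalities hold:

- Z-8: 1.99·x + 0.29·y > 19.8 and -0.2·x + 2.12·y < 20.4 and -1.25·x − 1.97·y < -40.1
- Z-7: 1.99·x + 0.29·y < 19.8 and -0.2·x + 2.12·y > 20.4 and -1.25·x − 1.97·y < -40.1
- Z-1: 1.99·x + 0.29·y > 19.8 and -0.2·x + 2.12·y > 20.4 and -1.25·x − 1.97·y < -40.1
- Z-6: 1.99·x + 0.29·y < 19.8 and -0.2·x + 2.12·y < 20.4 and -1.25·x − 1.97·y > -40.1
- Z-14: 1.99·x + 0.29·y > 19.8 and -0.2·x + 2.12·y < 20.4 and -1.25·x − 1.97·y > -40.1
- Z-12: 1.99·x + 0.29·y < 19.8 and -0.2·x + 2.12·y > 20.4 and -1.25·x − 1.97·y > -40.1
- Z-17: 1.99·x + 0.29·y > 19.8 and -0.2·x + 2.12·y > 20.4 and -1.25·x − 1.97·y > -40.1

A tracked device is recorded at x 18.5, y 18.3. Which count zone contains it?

1.99·18.5 + 0.29·18.3 = 42.122, which is > 19.8
-0.2·18.5 + 2.12·18.3 = 35.096, which is > 20.4
-1.25·18.5 − 1.97·18.3 = -59.176, which is < -40.1
This sign pattern matches Z-1.

Z-1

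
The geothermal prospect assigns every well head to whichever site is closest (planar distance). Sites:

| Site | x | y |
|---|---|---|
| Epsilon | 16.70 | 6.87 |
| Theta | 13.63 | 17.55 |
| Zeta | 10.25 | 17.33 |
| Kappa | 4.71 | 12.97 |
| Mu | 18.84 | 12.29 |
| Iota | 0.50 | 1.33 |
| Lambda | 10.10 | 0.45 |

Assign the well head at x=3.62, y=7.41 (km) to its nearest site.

Squared distances to each site:
Epsilon: 171.378; Theta: 203.020; Zeta: 142.363; Kappa: 32.102; Mu: 255.463; Iota: 46.701; Lambda: 90.432.
Minimum at Kappa.

Kappa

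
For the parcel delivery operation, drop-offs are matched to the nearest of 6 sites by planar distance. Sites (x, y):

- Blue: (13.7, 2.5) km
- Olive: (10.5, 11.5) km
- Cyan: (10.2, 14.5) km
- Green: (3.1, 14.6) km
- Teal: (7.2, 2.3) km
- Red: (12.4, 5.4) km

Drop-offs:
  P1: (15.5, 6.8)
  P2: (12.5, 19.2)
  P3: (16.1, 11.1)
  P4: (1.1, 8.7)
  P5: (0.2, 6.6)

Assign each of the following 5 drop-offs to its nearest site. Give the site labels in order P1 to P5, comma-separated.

Red, Cyan, Olive, Green, Teal

P1 → Red (d²=11.57)
P2 → Cyan (d²=27.38)
P3 → Olive (d²=31.52)
P4 → Green (d²=38.81)
P5 → Teal (d²=67.49)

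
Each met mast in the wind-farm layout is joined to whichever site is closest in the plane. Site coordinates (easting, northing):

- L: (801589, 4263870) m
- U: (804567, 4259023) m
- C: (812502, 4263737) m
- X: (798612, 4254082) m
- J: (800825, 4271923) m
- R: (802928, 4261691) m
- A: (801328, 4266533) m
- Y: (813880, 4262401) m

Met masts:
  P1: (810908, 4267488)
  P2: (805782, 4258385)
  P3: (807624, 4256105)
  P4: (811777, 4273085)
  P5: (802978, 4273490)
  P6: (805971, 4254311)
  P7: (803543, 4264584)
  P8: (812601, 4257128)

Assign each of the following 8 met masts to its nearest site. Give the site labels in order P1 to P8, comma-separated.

C, U, U, C, J, U, L, Y

P1 → C (d²=16610837.00)
P2 → U (d²=1883269.00)
P3 → U (d²=17859973.00)
P4 → C (d²=87910729.00)
P5 → J (d²=7090898.00)
P6 → U (d²=24174160.00)
P7 → L (d²=4327912.00)
P8 → Y (d²=29440370.00)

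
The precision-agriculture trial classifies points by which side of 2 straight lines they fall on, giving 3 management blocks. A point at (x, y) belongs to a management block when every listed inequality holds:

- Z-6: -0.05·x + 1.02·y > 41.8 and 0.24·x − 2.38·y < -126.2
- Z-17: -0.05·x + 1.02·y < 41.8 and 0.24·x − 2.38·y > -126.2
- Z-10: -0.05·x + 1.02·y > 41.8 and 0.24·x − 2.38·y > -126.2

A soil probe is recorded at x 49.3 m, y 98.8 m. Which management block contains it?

-0.05·49.3 + 1.02·98.8 = 98.311, which is > 41.8
0.24·49.3 − 2.38·98.8 = -223.312, which is < -126.2
This sign pattern matches Z-6.

Z-6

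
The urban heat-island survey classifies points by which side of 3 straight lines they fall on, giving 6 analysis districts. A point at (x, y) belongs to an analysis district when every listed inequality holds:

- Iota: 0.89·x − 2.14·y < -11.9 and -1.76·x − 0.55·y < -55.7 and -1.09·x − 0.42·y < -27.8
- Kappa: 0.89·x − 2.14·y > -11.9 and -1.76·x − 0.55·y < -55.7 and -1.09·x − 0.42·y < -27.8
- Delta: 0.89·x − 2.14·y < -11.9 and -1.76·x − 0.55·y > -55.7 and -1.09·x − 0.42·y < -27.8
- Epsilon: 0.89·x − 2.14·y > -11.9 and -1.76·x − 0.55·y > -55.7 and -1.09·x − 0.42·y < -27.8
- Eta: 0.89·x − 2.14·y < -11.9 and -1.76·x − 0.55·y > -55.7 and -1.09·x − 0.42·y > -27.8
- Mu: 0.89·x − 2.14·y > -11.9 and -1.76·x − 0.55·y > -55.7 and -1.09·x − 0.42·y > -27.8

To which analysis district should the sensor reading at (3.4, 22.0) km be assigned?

Eta

0.89·3.4 − 2.14·22.0 = -44.054, which is < -11.9
-1.76·3.4 − 0.55·22.0 = -18.084, which is > -55.7
-1.09·3.4 − 0.42·22.0 = -12.946, which is > -27.8
This sign pattern matches Eta.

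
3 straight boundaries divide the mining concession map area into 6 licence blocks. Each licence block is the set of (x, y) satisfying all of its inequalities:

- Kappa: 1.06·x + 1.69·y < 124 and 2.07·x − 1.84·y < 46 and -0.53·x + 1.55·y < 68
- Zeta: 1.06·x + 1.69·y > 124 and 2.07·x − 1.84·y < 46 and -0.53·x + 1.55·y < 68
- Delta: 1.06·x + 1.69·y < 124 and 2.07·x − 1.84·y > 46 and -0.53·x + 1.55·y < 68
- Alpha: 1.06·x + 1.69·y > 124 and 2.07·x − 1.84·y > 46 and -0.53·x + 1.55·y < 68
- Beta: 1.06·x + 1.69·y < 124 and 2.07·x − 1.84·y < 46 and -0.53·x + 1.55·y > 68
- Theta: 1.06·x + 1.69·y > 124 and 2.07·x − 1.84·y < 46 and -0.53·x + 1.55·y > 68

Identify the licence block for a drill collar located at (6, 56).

1.06·6 + 1.69·56 = 101.000, which is < 124
2.07·6 − 1.84·56 = -90.620, which is < 46
-0.53·6 + 1.55·56 = 83.620, which is > 68
This sign pattern matches Beta.

Beta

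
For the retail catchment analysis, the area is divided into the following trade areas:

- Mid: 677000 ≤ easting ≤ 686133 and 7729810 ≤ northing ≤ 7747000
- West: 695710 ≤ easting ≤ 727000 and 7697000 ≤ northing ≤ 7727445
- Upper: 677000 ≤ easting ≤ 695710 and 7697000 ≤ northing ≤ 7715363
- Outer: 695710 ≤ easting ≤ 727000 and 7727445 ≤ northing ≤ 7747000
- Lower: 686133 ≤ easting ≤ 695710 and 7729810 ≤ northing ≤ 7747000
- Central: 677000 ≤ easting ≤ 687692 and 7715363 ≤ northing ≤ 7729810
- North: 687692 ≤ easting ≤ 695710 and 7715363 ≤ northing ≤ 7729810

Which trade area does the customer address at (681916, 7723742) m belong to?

Central

The point has easting = 681916 and northing = 7723742.
Only Central satisfies 677000 ≤ easting ≤ 687692 and 7715363 ≤ northing ≤ 7729810.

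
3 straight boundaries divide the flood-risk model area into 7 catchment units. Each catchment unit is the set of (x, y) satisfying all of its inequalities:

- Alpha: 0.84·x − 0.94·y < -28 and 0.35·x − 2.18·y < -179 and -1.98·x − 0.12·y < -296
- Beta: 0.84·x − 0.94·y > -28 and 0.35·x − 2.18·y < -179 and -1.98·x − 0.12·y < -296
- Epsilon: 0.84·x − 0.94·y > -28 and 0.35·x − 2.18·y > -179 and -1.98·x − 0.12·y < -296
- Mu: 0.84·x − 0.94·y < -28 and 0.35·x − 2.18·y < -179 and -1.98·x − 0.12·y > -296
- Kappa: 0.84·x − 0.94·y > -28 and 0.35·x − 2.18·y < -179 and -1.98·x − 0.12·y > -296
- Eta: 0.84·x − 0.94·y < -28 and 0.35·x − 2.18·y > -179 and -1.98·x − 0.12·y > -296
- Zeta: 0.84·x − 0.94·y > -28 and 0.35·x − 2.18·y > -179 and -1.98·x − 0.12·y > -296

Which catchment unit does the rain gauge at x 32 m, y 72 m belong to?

Eta

0.84·32 − 0.94·72 = -40.800, which is < -28
0.35·32 − 2.18·72 = -145.760, which is > -179
-1.98·32 − 0.12·72 = -72.000, which is > -296
This sign pattern matches Eta.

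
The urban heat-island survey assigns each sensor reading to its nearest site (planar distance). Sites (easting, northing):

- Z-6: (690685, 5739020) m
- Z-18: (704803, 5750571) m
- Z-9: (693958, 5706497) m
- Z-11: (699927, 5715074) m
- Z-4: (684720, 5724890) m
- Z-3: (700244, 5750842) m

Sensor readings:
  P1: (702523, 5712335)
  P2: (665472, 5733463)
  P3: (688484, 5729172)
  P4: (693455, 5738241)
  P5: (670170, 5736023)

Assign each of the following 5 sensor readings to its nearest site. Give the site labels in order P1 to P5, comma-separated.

P1 → Z-11 (d²=14241337.00)
P2 → Z-4 (d²=443981833.00)
P3 → Z-4 (d²=32503220.00)
P4 → Z-6 (d²=8279741.00)
P5 → Z-4 (d²=335646189.00)

Z-11, Z-4, Z-4, Z-6, Z-4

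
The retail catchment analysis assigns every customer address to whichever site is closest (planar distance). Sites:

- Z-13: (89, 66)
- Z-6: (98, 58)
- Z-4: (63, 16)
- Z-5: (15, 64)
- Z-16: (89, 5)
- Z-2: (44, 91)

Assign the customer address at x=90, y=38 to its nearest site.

Squared distances to each site:
Z-13: 785.000; Z-6: 464.000; Z-4: 1213.000; Z-5: 6301.000; Z-16: 1090.000; Z-2: 4925.000.
Minimum at Z-6.

Z-6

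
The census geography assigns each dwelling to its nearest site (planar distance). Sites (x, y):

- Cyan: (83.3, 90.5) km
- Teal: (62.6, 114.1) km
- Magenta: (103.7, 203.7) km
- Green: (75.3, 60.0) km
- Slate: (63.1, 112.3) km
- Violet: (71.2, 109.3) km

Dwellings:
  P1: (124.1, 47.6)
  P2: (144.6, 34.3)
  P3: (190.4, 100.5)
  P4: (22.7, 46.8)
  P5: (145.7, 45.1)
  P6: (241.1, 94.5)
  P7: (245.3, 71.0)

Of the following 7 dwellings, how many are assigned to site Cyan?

P1 → Green
P2 → Green
P3 → Cyan
P4 → Green
P5 → Green
P6 → Cyan
P7 → Cyan
3 of the 7 go to Cyan.

3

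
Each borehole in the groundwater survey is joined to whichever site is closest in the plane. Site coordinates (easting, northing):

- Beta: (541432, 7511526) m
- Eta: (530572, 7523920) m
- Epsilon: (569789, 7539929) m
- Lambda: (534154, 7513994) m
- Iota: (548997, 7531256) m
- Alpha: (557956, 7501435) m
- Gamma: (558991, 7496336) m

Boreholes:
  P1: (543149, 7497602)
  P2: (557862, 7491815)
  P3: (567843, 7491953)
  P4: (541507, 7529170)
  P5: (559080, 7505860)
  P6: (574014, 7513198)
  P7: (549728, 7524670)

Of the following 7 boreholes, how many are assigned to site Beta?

P1 → Beta
P2 → Gamma
P3 → Gamma
P4 → Iota
P5 → Alpha
P6 → Alpha
P7 → Iota
1 of the 7 goes to Beta.

1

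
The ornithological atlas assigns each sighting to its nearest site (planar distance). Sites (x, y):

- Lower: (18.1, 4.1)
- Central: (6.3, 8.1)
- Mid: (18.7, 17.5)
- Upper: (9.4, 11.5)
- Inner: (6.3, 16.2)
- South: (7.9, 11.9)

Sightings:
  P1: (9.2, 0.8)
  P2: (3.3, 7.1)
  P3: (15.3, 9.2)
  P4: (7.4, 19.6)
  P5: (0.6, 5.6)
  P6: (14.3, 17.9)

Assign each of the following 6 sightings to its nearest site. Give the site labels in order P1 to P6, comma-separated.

Central, Central, Lower, Inner, Central, Mid

P1 → Central (d²=61.70)
P2 → Central (d²=10.00)
P3 → Lower (d²=33.85)
P4 → Inner (d²=12.77)
P5 → Central (d²=38.74)
P6 → Mid (d²=19.52)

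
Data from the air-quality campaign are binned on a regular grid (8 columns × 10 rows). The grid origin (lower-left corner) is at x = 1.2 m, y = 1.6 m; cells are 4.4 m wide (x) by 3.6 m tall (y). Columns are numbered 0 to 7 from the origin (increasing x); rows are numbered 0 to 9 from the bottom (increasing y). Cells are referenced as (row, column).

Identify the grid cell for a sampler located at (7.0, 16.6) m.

Column index: ⌊(7.0 − 1.2) / 4.4⌋ = ⌊1.318⌋ = 1
Row offset from origin: ⌊(16.6 − 1.6) / 3.6⌋ = ⌊4.167⌋ = 4 → row 4

(4, 1)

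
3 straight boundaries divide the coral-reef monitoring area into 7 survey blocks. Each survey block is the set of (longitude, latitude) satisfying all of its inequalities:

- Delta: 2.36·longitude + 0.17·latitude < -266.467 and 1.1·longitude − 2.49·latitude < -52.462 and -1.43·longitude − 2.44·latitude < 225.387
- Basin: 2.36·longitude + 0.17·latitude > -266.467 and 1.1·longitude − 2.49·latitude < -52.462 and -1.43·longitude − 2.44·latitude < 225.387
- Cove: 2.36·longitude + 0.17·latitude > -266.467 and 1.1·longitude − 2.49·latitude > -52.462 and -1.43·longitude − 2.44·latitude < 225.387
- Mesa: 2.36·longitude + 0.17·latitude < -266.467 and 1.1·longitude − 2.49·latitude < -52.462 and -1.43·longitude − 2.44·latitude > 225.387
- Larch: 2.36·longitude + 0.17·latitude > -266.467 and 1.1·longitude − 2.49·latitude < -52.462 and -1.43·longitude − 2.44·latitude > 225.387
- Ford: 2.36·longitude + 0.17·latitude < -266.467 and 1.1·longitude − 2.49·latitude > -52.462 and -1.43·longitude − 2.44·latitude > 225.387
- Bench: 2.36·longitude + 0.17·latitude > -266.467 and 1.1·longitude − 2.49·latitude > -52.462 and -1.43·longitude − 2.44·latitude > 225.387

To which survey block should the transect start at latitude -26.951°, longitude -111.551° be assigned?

Delta

2.36·-111.551 + 0.17·-26.951 = -267.842, which is < -266.467
1.1·-111.551 − 2.49·-26.951 = -55.598, which is < -52.462
-1.43·-111.551 − 2.44·-26.951 = 225.278, which is < 225.387
This sign pattern matches Delta.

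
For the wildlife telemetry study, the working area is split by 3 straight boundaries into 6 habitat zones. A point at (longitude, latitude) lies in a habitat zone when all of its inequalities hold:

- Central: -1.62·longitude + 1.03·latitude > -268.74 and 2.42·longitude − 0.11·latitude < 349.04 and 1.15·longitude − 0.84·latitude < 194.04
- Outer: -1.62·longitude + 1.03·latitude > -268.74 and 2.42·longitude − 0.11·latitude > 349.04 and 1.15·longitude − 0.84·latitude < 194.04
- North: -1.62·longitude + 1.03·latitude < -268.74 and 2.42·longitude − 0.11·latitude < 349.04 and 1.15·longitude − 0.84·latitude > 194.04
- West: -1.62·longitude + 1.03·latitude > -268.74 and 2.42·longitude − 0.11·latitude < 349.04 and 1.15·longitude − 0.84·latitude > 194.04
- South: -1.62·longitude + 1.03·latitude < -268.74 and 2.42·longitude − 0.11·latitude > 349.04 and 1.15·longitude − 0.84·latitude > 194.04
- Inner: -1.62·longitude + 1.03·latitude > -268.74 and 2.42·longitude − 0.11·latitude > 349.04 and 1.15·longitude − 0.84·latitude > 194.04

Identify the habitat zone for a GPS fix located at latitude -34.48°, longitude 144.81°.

South

-1.62·144.81 + 1.03·-34.48 = -270.107, which is < -268.74
2.42·144.81 − 0.11·-34.48 = 354.233, which is > 349.04
1.15·144.81 − 0.84·-34.48 = 195.495, which is > 194.04
This sign pattern matches South.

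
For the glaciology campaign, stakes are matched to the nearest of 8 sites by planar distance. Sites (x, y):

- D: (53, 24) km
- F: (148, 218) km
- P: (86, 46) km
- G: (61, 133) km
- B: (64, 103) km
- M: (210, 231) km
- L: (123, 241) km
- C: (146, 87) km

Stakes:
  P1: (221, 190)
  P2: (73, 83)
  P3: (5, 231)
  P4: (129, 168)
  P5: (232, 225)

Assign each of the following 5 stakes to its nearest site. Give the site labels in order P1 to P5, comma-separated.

P1 → M (d²=1802.00)
P2 → B (d²=481.00)
P3 → G (d²=12740.00)
P4 → F (d²=2861.00)
P5 → M (d²=520.00)

M, B, G, F, M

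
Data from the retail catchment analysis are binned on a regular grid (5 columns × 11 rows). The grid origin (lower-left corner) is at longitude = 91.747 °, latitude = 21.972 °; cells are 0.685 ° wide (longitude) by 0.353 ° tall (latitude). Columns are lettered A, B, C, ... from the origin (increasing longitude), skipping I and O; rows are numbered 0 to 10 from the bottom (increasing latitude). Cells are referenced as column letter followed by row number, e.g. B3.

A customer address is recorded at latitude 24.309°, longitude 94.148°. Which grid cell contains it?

Column index: ⌊(94.148 − 91.747) / 0.685⌋ = ⌊3.505⌋ = 3 → column D
Row offset from origin: ⌊(24.309 − 21.972) / 0.353⌋ = ⌊6.620⌋ = 6 → row 6

D6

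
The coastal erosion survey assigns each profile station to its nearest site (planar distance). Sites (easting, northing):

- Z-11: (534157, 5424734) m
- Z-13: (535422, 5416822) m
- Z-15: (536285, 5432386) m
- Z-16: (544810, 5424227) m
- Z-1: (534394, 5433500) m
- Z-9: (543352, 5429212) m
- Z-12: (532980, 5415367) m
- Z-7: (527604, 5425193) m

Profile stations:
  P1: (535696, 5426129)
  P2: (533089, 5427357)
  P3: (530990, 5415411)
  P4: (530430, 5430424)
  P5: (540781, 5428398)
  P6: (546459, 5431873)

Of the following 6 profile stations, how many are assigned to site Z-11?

P1 → Z-11
P2 → Z-11
P3 → Z-12
P4 → Z-1
P5 → Z-9
P6 → Z-9
2 of the 6 go to Z-11.

2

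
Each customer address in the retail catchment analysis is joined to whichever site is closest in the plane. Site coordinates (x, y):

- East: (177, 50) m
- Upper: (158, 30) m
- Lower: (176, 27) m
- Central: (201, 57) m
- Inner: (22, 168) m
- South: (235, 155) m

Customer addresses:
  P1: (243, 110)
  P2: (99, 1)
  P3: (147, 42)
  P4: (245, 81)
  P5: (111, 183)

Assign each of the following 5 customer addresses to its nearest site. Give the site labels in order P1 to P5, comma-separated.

P1 → South (d²=2089.00)
P2 → Upper (d²=4322.00)
P3 → Upper (d²=265.00)
P4 → Central (d²=2512.00)
P5 → Inner (d²=8146.00)

South, Upper, Upper, Central, Inner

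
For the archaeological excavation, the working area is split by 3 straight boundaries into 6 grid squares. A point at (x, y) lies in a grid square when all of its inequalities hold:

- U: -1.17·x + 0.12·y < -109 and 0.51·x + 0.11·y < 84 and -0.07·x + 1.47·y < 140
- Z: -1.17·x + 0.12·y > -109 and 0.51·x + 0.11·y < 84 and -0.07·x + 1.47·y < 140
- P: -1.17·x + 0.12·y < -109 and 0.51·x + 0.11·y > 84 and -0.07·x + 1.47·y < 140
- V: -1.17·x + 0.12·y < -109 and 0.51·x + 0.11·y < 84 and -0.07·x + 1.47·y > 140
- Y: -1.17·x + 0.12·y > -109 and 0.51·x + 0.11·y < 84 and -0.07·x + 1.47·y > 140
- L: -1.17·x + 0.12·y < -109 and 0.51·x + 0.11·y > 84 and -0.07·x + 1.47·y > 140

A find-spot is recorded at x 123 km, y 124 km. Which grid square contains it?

V

-1.17·123 + 0.12·124 = -129.030, which is < -109
0.51·123 + 0.11·124 = 76.370, which is < 84
-0.07·123 + 1.47·124 = 173.670, which is > 140
This sign pattern matches V.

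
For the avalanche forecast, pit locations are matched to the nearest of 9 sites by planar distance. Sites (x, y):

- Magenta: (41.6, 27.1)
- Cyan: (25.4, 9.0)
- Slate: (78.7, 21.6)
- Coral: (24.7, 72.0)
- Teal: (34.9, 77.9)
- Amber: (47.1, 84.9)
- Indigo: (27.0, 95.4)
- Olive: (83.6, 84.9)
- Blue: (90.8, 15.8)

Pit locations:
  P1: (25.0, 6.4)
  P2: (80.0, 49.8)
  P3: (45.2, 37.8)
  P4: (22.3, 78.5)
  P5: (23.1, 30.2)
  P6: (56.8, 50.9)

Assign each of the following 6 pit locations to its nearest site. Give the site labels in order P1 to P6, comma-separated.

P1 → Cyan (d²=6.92)
P2 → Slate (d²=796.93)
P3 → Magenta (d²=127.45)
P4 → Coral (d²=48.01)
P5 → Magenta (d²=351.86)
P6 → Magenta (d²=797.48)

Cyan, Slate, Magenta, Coral, Magenta, Magenta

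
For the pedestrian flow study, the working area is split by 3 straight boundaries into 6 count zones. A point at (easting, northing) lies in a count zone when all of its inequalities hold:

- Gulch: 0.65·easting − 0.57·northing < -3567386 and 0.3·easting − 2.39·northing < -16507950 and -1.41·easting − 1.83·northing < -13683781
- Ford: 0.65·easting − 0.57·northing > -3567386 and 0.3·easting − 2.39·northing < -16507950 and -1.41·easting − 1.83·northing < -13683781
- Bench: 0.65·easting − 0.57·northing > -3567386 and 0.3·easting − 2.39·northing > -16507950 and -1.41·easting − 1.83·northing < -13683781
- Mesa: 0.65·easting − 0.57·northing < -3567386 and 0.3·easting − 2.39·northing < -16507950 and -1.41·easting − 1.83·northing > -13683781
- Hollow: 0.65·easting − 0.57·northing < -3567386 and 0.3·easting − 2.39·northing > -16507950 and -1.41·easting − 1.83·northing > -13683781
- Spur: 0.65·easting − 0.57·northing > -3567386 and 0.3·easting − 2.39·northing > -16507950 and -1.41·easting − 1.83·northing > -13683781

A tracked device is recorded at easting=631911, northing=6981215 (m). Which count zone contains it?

0.65·631911 − 0.57·6981215 = -3568550.400, which is < -3567386
0.3·631911 − 2.39·6981215 = -16495530.550, which is > -16507950
-1.41·631911 − 1.83·6981215 = -13666617.960, which is > -13683781
This sign pattern matches Hollow.

Hollow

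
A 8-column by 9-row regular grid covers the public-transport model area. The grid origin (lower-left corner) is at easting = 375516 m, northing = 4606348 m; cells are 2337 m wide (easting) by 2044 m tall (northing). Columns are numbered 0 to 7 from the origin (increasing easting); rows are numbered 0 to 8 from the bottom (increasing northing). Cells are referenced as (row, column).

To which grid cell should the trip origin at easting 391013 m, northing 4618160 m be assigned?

(5, 6)

Column index: ⌊(391013 − 375516) / 2337⌋ = ⌊6.631⌋ = 6
Row offset from origin: ⌊(4618160 − 4606348) / 2044⌋ = ⌊5.779⌋ = 5 → row 5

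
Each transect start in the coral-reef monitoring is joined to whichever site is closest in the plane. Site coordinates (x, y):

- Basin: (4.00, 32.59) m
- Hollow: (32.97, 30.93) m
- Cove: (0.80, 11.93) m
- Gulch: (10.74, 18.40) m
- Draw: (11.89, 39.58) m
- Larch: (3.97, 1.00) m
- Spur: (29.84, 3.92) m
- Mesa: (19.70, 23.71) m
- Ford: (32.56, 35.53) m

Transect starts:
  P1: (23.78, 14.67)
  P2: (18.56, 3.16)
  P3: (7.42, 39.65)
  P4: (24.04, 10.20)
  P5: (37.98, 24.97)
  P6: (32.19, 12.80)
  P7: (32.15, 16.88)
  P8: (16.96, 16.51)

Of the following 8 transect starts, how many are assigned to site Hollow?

1

P1 → Mesa
P2 → Spur
P3 → Draw
P4 → Spur
P5 → Hollow
P6 → Spur
P7 → Spur
P8 → Gulch
1 of the 8 goes to Hollow.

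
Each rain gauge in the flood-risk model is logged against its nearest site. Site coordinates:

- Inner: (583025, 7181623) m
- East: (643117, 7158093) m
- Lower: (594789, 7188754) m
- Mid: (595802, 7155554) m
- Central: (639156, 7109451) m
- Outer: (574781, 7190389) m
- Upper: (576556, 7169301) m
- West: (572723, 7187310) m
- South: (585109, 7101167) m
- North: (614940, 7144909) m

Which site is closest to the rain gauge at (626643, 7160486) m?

Squared distances to each site:
Inner: 2349302693.000; East: 277119125.000; Lower: 1813757140.000; Mid: 975491905.000; Central: 2761146394.000; Outer: 3583856453.000; Upper: 2586411794.000; West: 3626893376.000; South: 5243816917.000; North: 379603138.000.
Minimum at East.

East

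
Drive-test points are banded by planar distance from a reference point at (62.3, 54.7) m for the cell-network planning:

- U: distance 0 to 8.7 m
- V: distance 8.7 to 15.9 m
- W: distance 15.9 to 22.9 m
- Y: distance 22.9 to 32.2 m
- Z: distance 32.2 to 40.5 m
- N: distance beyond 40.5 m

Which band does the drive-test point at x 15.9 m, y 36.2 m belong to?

Distance = √((15.9−62.3)² + (36.2−54.7)²) = √(2152.960 + 342.250) = 49.952 m.
40.5 ≤ 49.952 < ∞ → N.

N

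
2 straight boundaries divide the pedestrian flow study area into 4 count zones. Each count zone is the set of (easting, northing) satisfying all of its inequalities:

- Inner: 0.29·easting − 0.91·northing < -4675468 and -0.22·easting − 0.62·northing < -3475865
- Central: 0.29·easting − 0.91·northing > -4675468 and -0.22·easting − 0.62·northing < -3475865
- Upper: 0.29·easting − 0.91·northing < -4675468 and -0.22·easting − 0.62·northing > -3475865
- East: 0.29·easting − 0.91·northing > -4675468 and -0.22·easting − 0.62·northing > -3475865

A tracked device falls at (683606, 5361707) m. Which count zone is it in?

0.29·683606 − 0.91·5361707 = -4680907.630, which is < -4675468
-0.22·683606 − 0.62·5361707 = -3474651.660, which is > -3475865
This sign pattern matches Upper.

Upper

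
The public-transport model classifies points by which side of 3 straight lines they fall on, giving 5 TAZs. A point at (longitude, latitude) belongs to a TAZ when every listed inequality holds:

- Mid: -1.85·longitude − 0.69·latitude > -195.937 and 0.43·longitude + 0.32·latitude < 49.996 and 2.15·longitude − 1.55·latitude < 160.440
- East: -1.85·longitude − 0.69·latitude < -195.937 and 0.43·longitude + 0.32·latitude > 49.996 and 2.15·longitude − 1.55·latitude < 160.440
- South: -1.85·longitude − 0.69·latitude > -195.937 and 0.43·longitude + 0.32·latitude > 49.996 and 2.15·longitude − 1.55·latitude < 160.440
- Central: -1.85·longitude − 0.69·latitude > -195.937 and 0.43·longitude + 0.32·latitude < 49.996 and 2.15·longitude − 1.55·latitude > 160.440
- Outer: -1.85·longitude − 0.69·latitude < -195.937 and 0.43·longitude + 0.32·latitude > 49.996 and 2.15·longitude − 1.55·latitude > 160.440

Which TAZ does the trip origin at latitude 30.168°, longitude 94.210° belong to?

South

-1.85·94.210 − 0.69·30.168 = -195.104, which is > -195.937
0.43·94.210 + 0.32·30.168 = 50.164, which is > 49.996
2.15·94.210 − 1.55·30.168 = 155.791, which is < 160.440
This sign pattern matches South.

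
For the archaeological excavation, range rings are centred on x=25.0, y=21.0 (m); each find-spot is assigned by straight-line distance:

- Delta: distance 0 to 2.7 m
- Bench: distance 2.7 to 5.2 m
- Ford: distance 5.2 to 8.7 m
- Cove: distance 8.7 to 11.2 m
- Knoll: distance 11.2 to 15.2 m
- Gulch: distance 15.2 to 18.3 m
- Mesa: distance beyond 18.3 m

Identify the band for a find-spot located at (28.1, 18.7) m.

Distance = √((28.1−25.0)² + (18.7−21.0)²) = √(9.610 + 5.290) = 3.860 m.
2.7 ≤ 3.860 < 5.2 → Bench.

Bench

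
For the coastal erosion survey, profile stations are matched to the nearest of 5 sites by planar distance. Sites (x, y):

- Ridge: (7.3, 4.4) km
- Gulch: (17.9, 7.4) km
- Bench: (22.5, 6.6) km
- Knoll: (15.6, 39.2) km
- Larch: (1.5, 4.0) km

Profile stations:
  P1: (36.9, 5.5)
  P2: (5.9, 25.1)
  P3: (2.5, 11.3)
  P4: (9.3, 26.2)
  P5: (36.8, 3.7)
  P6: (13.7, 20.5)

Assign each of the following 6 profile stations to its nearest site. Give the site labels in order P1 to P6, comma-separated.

Bench, Knoll, Larch, Knoll, Bench, Gulch

P1 → Bench (d²=208.57)
P2 → Knoll (d²=292.90)
P3 → Larch (d²=54.29)
P4 → Knoll (d²=208.69)
P5 → Bench (d²=212.90)
P6 → Gulch (d²=189.25)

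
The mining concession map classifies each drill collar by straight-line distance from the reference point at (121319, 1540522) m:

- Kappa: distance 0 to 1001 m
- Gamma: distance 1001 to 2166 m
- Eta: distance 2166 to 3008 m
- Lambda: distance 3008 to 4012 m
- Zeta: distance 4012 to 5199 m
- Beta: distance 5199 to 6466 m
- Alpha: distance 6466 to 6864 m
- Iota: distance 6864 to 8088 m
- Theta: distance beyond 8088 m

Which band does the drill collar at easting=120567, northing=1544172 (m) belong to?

Distance = √((120567−121319)² + (1544172−1540522)²) = √(565504.000 + 13322500.000) = 3726.661 m.
3008 ≤ 3726.661 < 4012 → Lambda.

Lambda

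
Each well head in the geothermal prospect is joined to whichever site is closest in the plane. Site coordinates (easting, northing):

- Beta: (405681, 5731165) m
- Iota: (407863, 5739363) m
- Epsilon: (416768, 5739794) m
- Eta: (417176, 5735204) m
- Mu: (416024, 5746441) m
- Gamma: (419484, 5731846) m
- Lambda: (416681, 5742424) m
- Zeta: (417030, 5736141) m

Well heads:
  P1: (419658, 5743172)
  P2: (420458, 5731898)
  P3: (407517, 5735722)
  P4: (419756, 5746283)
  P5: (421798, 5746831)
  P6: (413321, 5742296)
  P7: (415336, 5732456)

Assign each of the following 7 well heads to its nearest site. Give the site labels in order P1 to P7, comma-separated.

P1 → Lambda (d²=9422033.00)
P2 → Gamma (d²=951380.00)
P3 → Iota (d²=13376597.00)
P4 → Mu (d²=13952788.00)
P5 → Mu (d²=33491176.00)
P6 → Lambda (d²=11305984.00)
P7 → Eta (d²=10937104.00)

Lambda, Gamma, Iota, Mu, Mu, Lambda, Eta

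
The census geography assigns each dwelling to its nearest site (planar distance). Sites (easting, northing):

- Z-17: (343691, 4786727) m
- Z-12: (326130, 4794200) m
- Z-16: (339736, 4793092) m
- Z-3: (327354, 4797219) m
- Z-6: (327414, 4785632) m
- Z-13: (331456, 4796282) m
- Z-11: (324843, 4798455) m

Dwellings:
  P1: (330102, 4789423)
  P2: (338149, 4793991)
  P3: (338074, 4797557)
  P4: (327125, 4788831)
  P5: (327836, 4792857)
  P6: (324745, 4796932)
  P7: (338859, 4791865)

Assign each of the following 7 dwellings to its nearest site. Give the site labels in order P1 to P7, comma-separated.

P1 → Z-6 (d²=21597025.00)
P2 → Z-16 (d²=3326770.00)
P3 → Z-16 (d²=22698469.00)
P4 → Z-6 (d²=10317122.00)
P5 → Z-12 (d²=4714085.00)
P6 → Z-11 (d²=2329133.00)
P7 → Z-16 (d²=2274658.00)

Z-6, Z-16, Z-16, Z-6, Z-12, Z-11, Z-16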